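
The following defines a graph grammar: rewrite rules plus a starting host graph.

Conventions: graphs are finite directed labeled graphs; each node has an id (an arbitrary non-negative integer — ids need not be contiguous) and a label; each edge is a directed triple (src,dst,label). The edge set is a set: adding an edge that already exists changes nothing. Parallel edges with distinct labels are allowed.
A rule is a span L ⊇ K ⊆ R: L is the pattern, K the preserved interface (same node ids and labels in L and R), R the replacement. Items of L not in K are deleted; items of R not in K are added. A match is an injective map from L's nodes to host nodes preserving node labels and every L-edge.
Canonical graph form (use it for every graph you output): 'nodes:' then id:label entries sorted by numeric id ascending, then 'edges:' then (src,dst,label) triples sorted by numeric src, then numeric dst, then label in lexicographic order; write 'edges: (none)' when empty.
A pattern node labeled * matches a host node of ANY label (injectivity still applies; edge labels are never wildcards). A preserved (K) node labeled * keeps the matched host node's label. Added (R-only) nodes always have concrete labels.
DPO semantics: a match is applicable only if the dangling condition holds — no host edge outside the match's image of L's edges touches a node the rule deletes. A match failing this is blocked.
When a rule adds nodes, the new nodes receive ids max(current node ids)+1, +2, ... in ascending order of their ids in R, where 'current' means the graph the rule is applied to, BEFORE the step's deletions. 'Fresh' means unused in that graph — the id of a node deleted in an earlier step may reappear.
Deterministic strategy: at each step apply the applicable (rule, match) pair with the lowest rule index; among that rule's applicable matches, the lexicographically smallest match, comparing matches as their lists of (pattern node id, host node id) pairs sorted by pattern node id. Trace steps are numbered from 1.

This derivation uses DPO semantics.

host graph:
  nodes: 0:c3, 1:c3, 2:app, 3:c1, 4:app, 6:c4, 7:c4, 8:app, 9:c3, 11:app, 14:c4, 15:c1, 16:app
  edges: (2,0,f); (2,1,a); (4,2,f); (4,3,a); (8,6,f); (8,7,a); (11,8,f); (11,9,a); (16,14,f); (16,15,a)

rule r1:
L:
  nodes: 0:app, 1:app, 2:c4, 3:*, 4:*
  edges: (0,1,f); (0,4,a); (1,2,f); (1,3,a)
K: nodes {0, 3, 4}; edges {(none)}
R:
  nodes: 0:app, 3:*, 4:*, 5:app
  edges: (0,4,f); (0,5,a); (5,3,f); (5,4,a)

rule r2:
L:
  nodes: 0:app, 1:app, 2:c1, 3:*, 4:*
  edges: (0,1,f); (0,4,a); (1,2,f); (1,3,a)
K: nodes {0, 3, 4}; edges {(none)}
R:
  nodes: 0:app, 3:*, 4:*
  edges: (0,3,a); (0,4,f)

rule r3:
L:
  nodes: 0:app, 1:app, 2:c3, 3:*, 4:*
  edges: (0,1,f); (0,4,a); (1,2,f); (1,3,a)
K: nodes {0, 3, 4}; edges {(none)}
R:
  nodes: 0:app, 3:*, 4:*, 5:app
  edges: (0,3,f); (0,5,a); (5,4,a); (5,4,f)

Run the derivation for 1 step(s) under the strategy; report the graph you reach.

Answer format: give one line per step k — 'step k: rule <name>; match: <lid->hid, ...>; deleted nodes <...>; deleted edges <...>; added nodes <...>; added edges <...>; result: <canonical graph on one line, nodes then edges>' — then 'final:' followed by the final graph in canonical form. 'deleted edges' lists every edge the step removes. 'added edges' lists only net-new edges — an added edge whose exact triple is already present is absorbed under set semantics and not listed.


step 1: rule r1; match: 0->11, 1->8, 2->6, 3->7, 4->9; deleted nodes 6, 8; deleted edges (8,6,f); (8,7,a); (11,8,f); (11,9,a); added nodes 17; added edges (11,9,f); (11,17,a); (17,7,f); (17,9,a); result: nodes: 0:c3, 1:c3, 2:app, 3:c1, 4:app, 7:c4, 9:c3, 11:app, 14:c4, 15:c1, 16:app, 17:app edges: (2,0,f); (2,1,a); (4,2,f); (4,3,a); (11,9,f); (11,17,a); (16,14,f); (16,15,a); (17,7,f); (17,9,a)
final:
nodes: 0:c3, 1:c3, 2:app, 3:c1, 4:app, 7:c4, 9:c3, 11:app, 14:c4, 15:c1, 16:app, 17:app
edges: (2,0,f); (2,1,a); (4,2,f); (4,3,a); (11,9,f); (11,17,a); (16,14,f); (16,15,a); (17,7,f); (17,9,a)


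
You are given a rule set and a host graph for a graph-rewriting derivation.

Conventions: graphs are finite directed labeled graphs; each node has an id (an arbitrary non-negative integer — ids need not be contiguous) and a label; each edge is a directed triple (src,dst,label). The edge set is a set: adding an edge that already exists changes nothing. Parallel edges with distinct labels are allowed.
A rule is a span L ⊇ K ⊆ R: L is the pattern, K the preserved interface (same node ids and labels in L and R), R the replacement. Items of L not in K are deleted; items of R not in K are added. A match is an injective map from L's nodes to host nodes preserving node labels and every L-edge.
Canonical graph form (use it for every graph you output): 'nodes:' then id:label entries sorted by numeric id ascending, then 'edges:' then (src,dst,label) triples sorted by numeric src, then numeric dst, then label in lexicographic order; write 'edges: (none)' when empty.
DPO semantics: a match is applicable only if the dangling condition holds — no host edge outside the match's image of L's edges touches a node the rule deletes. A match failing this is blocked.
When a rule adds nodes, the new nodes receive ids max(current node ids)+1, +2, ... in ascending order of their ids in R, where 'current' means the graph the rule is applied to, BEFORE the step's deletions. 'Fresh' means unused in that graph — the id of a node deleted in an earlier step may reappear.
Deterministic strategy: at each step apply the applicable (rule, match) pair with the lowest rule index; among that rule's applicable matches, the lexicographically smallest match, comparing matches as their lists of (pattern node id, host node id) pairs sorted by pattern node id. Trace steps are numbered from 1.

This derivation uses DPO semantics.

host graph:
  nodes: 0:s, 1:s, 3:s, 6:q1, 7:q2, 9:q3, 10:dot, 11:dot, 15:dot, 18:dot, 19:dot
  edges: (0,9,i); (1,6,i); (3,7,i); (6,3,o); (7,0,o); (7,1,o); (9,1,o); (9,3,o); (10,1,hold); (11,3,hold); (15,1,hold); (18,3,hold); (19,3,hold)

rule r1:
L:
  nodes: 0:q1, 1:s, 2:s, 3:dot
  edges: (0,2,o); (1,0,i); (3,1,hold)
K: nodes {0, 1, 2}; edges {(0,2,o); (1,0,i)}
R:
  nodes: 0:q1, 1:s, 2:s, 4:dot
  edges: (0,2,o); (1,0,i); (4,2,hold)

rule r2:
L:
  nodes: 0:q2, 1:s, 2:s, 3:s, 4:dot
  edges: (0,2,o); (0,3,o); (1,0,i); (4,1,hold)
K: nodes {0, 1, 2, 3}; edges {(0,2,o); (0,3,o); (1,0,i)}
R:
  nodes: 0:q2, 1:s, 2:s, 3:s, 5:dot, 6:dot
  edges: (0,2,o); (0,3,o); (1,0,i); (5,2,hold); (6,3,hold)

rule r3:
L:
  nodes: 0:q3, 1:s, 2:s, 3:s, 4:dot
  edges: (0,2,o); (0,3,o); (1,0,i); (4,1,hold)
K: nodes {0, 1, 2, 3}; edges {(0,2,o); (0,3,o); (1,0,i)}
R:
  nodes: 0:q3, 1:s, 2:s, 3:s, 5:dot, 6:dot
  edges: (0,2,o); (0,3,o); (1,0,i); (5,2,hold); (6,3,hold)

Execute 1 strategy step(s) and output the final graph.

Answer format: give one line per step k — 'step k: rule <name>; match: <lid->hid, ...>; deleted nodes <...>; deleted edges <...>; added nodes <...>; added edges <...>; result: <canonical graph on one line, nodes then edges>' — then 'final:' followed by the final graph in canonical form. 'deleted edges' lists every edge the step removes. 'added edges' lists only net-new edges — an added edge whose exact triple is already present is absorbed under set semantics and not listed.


step 1: rule r1; match: 0->6, 1->1, 2->3, 3->10; deleted nodes 10; deleted edges (10,1,hold); added nodes 20; added edges (20,3,hold); result: nodes: 0:s, 1:s, 3:s, 6:q1, 7:q2, 9:q3, 11:dot, 15:dot, 18:dot, 19:dot, 20:dot edges: (0,9,i); (1,6,i); (3,7,i); (6,3,o); (7,0,o); (7,1,o); (9,1,o); (9,3,o); (11,3,hold); (15,1,hold); (18,3,hold); (19,3,hold); (20,3,hold)
final:
nodes: 0:s, 1:s, 3:s, 6:q1, 7:q2, 9:q3, 11:dot, 15:dot, 18:dot, 19:dot, 20:dot
edges: (0,9,i); (1,6,i); (3,7,i); (6,3,o); (7,0,o); (7,1,o); (9,1,o); (9,3,o); (11,3,hold); (15,1,hold); (18,3,hold); (19,3,hold); (20,3,hold)


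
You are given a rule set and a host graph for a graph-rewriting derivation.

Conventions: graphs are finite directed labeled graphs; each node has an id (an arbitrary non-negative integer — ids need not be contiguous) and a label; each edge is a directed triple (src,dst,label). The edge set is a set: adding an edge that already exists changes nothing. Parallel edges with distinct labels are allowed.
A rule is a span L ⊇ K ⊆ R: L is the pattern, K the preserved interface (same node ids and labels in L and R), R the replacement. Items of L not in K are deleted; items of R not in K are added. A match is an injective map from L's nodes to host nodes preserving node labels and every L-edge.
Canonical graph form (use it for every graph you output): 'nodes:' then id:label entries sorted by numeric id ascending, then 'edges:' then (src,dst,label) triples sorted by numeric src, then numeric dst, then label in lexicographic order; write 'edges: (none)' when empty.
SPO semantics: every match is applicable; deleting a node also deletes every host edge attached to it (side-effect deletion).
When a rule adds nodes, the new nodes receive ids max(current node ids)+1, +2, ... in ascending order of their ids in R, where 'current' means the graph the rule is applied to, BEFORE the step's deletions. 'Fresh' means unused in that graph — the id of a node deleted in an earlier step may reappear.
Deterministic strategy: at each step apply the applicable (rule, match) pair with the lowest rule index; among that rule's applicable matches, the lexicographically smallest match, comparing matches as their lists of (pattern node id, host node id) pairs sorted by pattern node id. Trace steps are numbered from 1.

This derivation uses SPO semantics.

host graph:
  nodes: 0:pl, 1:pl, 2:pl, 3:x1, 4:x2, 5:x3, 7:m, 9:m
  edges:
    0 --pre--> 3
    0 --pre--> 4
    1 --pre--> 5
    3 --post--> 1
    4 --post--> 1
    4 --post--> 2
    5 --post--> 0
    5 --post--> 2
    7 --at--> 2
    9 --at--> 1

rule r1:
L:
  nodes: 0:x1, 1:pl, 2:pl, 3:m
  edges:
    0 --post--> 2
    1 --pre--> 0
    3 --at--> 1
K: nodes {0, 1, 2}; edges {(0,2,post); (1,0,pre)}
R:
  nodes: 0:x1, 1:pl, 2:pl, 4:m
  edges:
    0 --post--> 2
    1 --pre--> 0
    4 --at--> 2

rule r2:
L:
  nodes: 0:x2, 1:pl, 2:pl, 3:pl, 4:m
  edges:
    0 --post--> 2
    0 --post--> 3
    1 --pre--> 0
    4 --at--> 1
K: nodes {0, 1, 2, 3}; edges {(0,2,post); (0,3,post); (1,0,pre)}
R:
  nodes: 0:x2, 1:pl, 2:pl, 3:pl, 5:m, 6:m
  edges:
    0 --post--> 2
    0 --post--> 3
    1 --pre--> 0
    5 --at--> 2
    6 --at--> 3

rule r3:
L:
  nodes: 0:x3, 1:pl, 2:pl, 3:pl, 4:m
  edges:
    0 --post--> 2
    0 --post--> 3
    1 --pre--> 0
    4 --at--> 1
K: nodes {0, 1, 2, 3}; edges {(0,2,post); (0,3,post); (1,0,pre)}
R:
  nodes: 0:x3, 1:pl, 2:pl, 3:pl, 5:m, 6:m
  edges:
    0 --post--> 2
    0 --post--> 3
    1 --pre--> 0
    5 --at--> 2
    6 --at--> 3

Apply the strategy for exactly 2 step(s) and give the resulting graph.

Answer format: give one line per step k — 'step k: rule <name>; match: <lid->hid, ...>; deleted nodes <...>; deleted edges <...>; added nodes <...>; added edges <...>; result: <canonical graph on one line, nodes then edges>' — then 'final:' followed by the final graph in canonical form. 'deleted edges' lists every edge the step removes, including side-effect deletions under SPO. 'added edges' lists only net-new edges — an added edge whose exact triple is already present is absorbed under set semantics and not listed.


step 1: rule r3; match: 0->5, 1->1, 2->0, 3->2, 4->9; deleted nodes 9; deleted edges (9,1,at); added nodes 10, 11; added edges (10,0,at); (11,2,at); result: nodes: 0:pl, 1:pl, 2:pl, 3:x1, 4:x2, 5:x3, 7:m, 10:m, 11:m edges: (0,3,pre); (0,4,pre); (1,5,pre); (3,1,post); (4,1,post); (4,2,post); (5,0,post); (5,2,post); (7,2,at); (10,0,at); (11,2,at)
step 2: rule r1; match: 0->3, 1->0, 2->1, 3->10; deleted nodes 10; deleted edges (10,0,at); added nodes 12; added edges (12,1,at); result: nodes: 0:pl, 1:pl, 2:pl, 3:x1, 4:x2, 5:x3, 7:m, 11:m, 12:m edges: (0,3,pre); (0,4,pre); (1,5,pre); (3,1,post); (4,1,post); (4,2,post); (5,0,post); (5,2,post); (7,2,at); (11,2,at); (12,1,at)
final:
nodes: 0:pl, 1:pl, 2:pl, 3:x1, 4:x2, 5:x3, 7:m, 11:m, 12:m
edges: (0,3,pre); (0,4,pre); (1,5,pre); (3,1,post); (4,1,post); (4,2,post); (5,0,post); (5,2,post); (7,2,at); (11,2,at); (12,1,at)


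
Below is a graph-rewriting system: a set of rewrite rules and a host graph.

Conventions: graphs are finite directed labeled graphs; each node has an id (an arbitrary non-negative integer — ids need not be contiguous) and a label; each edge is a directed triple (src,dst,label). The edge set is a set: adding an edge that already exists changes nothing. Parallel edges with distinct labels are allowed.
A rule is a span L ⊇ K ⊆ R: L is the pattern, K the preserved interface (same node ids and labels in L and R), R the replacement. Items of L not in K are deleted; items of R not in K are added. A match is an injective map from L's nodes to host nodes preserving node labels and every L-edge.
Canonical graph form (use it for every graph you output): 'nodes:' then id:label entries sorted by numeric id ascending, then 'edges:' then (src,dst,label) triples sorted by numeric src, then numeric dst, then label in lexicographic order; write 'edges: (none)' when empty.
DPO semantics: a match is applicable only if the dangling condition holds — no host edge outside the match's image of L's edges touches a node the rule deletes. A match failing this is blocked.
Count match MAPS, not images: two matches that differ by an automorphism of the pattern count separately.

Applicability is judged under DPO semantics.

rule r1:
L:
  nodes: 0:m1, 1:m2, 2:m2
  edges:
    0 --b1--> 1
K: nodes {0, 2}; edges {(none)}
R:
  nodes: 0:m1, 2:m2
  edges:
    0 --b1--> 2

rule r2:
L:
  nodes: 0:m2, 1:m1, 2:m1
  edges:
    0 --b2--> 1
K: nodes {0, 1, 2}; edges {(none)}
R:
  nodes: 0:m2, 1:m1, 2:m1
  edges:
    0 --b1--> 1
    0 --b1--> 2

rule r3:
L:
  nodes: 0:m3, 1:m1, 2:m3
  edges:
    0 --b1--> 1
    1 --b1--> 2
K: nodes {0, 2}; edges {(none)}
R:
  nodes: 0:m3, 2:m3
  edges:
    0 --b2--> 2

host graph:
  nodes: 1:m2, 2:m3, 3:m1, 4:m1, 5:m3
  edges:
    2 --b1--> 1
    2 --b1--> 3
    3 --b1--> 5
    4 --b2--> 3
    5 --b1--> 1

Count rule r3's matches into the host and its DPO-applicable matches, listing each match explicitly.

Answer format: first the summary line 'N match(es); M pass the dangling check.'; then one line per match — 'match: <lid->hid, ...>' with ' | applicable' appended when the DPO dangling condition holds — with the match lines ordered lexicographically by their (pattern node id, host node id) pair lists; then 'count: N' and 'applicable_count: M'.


1 match(es); 0 pass the dangling check.
match: 0->2, 1->3, 2->5
count: 1
applicable_count: 0


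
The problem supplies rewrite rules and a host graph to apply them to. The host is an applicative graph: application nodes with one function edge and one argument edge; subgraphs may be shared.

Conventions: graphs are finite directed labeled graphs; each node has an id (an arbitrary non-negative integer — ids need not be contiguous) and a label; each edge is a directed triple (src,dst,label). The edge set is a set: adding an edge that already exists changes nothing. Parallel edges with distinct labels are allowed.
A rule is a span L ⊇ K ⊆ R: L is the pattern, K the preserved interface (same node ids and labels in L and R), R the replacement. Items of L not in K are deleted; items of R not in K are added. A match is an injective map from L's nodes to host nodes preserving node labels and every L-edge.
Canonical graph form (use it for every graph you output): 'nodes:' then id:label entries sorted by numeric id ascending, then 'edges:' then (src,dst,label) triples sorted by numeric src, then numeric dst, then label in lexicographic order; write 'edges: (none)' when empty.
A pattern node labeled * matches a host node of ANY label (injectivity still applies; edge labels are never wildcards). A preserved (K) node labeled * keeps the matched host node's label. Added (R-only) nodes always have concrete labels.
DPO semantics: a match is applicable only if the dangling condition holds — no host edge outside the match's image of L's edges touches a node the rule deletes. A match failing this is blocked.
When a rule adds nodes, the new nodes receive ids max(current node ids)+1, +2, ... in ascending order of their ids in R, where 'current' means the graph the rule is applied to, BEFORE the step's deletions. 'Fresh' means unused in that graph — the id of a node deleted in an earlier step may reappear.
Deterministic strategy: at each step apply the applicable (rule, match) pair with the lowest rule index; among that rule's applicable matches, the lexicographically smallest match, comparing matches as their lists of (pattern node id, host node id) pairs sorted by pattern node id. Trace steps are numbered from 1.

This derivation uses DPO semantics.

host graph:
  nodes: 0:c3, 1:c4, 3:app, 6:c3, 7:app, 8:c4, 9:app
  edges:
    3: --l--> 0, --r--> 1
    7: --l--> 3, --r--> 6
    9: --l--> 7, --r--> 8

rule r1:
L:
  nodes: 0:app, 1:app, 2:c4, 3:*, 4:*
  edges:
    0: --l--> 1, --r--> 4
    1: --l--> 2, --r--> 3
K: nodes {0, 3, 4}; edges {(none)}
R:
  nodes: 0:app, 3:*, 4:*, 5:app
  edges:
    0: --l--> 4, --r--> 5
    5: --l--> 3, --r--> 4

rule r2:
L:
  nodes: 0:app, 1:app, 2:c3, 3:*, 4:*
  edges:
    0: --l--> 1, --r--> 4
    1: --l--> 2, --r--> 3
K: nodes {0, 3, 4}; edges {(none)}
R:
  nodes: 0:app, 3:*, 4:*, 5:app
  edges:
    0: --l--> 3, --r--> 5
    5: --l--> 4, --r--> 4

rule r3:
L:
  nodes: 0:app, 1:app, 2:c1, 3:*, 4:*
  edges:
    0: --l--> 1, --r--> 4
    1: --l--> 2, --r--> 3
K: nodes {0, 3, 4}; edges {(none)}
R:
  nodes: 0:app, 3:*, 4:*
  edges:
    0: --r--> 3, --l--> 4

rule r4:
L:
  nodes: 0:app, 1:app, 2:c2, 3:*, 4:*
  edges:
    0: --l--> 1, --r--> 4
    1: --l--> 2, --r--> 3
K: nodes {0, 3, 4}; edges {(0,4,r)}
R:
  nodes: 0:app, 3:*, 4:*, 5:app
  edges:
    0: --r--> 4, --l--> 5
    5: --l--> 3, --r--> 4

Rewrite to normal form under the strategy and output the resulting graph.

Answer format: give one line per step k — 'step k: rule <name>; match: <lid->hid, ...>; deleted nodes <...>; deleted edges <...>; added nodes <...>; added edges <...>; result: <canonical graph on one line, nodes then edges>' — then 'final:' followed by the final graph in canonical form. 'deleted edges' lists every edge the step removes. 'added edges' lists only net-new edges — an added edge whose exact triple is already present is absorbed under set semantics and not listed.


step 1: rule r2; match: 0->7, 1->3, 2->0, 3->1, 4->6; deleted nodes 0, 3; deleted edges (3,0,l); (3,1,r); (7,3,l); (7,6,r); added nodes 10; added edges (7,1,l); (7,10,r); (10,6,l); (10,6,r); result: nodes: 1:c4, 6:c3, 7:app, 8:c4, 9:app, 10:app edges: (7,1,l); (7,10,r); (9,7,l); (9,8,r); (10,6,l); (10,6,r)
step 2: rule r1; match: 0->9, 1->7, 2->1, 3->10, 4->8; deleted nodes 1, 7; deleted edges (7,1,l); (7,10,r); (9,7,l); (9,8,r); added nodes 11; added edges (9,8,l); (9,11,r); (11,8,r); (11,10,l); result: nodes: 6:c3, 8:c4, 9:app, 10:app, 11:app edges: (9,8,l); (9,11,r); (10,6,l); (10,6,r); (11,8,r); (11,10,l)
final:
nodes: 6:c3, 8:c4, 9:app, 10:app, 11:app
edges: (9,8,l); (9,11,r); (10,6,l); (10,6,r); (11,8,r); (11,10,l)


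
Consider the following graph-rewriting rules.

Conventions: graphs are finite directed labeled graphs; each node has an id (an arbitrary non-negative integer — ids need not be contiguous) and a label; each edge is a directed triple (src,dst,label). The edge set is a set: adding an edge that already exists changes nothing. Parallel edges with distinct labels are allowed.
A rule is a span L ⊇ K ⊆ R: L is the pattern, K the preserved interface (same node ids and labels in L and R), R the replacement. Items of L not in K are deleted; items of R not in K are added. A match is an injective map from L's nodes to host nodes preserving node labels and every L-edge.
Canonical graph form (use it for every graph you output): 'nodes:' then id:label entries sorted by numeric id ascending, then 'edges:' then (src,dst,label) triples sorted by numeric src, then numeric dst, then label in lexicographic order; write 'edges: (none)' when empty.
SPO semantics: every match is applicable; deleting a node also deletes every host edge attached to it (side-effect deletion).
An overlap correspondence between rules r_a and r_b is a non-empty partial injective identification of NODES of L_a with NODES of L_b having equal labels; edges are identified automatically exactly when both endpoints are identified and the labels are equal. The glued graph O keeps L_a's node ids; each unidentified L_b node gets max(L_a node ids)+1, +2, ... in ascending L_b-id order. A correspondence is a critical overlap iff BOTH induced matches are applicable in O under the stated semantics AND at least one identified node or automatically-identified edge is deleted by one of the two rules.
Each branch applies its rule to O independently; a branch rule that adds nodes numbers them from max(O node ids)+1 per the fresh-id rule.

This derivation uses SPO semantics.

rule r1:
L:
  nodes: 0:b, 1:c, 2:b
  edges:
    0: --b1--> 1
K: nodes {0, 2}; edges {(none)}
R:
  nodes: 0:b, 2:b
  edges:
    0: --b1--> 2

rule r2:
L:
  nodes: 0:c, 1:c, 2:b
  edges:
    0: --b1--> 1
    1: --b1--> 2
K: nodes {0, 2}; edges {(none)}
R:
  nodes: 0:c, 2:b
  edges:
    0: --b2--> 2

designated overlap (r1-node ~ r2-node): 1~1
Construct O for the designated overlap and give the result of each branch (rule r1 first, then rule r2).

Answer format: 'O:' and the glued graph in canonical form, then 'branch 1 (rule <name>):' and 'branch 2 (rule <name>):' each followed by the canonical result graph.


O:
nodes: 0:b, 1:c, 2:b, 3:c, 4:b
edges: (0,1,b1); (1,4,b1); (3,1,b1)
branch 1 (rule r1):
nodes: 0:b, 2:b, 3:c, 4:b
edges: (0,2,b1)
branch 2 (rule r2):
nodes: 0:b, 2:b, 3:c, 4:b
edges: (3,4,b2)


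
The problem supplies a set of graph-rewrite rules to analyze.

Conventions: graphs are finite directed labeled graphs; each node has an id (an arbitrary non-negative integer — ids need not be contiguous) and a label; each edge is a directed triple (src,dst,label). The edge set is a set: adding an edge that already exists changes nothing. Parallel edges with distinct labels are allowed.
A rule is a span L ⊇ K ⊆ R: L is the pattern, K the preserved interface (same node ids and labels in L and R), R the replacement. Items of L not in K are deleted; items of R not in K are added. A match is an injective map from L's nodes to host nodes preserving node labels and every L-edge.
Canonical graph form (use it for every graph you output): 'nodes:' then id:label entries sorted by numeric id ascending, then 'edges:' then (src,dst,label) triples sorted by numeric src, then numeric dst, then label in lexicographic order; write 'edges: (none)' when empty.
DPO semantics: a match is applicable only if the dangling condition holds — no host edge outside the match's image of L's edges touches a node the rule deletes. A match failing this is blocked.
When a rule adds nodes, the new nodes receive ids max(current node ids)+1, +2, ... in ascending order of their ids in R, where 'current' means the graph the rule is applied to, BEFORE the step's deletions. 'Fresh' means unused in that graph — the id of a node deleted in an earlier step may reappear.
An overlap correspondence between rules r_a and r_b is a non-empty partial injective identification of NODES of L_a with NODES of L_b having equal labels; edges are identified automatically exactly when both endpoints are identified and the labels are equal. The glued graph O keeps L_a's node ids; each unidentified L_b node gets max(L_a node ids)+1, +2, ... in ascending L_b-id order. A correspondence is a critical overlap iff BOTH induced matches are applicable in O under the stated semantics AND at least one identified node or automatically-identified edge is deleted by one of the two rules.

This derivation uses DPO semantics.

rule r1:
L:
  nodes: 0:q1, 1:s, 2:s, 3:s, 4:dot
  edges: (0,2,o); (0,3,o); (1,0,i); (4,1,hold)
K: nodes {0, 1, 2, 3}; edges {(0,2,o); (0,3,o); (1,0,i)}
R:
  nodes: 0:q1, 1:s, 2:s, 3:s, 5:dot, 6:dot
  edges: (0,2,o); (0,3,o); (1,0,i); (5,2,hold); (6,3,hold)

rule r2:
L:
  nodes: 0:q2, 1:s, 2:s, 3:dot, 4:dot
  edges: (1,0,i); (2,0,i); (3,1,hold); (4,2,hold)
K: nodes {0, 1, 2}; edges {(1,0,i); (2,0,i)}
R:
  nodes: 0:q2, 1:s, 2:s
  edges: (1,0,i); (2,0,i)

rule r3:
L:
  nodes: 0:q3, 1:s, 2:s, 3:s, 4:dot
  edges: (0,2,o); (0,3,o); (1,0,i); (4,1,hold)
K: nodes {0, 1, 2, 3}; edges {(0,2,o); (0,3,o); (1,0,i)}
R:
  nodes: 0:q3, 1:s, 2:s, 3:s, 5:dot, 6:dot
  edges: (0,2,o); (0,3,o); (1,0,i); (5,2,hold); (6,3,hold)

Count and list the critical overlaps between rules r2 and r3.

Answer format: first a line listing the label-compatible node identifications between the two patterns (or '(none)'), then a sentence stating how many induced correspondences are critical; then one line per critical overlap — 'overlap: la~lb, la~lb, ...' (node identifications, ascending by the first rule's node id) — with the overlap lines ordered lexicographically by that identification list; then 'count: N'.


label-compatible node identifications between L(r2) and L(r3): 1~1, 1~2, 1~3, 2~1, 2~2, 2~3, 3~4, 4~4
6 of the induced correspondences are critical overlaps of r2 and r3.
overlap: 1~1, 2~2, 3~4
overlap: 1~1, 2~3, 3~4
overlap: 1~1, 3~4
overlap: 1~2, 2~1, 4~4
overlap: 1~3, 2~1, 4~4
overlap: 2~1, 4~4
count: 6


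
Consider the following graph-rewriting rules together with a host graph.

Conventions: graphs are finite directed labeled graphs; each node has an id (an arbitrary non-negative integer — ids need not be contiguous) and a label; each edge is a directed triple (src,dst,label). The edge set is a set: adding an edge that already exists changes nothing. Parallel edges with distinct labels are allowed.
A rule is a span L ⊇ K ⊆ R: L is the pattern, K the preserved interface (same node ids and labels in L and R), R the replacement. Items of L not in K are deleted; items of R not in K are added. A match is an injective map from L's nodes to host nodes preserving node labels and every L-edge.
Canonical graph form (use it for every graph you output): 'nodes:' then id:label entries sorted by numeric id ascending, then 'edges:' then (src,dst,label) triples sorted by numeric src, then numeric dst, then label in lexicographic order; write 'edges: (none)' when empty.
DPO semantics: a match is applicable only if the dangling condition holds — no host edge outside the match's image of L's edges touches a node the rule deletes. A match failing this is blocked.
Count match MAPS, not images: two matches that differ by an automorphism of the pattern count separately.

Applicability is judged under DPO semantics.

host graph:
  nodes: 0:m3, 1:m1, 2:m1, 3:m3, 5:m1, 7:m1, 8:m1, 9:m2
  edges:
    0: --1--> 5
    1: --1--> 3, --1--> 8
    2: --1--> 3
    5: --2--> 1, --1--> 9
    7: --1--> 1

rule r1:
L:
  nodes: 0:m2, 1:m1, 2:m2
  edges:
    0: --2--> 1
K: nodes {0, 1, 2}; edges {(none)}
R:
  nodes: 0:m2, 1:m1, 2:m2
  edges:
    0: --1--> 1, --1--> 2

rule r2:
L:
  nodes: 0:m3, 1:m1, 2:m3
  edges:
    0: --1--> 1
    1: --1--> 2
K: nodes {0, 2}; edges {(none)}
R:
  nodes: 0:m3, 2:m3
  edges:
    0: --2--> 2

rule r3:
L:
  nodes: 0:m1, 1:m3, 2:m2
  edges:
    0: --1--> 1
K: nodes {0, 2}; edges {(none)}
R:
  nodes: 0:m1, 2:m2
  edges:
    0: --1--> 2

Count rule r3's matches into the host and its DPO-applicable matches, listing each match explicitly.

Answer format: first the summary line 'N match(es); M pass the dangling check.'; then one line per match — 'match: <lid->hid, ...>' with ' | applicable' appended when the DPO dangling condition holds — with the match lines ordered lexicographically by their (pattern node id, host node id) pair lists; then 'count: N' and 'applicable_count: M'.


2 match(es); 0 pass the dangling check.
match: 0->1, 1->3, 2->9
match: 0->2, 1->3, 2->9
count: 2
applicable_count: 0


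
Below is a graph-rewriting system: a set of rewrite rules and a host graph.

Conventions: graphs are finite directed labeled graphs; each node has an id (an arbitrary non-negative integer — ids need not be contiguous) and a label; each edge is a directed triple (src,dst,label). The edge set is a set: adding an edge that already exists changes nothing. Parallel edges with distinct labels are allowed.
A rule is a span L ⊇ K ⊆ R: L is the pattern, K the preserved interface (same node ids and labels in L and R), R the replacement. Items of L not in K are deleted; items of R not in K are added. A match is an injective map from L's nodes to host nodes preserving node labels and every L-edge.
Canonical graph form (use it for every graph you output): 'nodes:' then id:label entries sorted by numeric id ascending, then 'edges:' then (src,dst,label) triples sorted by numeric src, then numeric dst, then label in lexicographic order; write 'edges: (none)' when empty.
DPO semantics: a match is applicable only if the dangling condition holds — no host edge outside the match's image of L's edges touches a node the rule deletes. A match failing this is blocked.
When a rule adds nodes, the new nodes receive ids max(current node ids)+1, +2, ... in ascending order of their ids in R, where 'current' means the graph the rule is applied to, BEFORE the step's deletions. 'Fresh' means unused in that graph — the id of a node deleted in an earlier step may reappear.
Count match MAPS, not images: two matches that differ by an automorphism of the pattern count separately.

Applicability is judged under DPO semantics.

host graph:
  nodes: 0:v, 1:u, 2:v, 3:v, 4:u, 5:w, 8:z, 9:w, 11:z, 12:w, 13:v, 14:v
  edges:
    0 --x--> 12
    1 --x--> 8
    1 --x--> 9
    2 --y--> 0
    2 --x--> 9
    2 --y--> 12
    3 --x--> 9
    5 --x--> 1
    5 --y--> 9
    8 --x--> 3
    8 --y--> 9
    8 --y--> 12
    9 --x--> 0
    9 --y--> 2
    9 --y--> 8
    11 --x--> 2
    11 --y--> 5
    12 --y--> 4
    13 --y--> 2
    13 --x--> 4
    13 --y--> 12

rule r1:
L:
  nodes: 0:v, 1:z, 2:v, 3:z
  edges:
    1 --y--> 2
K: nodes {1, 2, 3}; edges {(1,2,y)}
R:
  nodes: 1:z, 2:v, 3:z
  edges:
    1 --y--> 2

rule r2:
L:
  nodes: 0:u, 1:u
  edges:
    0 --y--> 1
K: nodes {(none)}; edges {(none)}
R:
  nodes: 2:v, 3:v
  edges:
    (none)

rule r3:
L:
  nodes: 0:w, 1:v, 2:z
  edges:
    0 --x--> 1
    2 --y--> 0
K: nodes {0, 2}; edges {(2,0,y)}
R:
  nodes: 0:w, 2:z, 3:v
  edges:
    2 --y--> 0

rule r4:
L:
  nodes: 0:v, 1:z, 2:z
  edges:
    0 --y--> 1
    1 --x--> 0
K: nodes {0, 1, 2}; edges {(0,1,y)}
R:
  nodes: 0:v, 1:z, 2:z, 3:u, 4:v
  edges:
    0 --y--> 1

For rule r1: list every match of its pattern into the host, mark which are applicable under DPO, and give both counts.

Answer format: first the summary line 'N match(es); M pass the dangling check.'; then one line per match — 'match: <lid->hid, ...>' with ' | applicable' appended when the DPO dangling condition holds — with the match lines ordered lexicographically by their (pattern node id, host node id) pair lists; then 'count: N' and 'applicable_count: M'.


0 match(es); 0 pass the dangling check.
count: 0
applicable_count: 0


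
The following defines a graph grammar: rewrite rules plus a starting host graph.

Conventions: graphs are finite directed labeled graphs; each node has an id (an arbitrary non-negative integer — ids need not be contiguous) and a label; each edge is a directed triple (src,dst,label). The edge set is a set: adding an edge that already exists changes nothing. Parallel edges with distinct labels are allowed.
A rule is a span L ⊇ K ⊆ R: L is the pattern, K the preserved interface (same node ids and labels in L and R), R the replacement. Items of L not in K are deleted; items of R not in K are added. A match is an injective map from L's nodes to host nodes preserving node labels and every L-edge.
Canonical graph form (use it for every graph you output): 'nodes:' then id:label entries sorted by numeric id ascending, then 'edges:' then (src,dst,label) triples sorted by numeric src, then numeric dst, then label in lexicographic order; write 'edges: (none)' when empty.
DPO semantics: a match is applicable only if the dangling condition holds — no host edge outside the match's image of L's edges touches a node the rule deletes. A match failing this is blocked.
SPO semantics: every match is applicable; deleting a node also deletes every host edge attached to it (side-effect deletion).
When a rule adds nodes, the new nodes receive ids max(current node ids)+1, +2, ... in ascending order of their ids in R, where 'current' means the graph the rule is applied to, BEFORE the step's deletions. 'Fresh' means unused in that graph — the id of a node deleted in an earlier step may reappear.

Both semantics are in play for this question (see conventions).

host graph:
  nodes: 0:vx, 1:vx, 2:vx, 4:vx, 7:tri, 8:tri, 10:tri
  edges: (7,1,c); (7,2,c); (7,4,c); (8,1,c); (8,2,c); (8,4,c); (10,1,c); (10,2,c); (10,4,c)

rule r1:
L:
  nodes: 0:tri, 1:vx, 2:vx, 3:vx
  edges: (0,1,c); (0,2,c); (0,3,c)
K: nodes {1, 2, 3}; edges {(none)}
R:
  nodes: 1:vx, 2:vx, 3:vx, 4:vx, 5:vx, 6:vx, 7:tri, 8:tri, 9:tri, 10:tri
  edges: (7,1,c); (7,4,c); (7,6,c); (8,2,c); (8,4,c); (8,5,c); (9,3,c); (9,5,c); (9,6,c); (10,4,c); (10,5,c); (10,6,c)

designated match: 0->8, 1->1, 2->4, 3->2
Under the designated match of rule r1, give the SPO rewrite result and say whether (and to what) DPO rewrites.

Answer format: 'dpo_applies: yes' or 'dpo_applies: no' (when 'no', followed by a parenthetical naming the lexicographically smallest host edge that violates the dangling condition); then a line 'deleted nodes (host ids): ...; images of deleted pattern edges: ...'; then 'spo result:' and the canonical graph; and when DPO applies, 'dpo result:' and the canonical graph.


dpo_applies: yes
deleted nodes (host ids): 8; images of deleted pattern edges: (8,1,c); (8,2,c); (8,4,c)
spo result:
nodes: 0:vx, 1:vx, 2:vx, 4:vx, 7:tri, 10:tri, 11:vx, 12:vx, 13:vx, 14:tri, 15:tri, 16:tri, 17:tri
edges: (7,1,c); (7,2,c); (7,4,c); (10,1,c); (10,2,c); (10,4,c); (14,1,c); (14,11,c); (14,13,c); (15,4,c); (15,11,c); (15,12,c); (16,2,c); (16,12,c); (16,13,c); (17,11,c); (17,12,c); (17,13,c)
dpo result:
nodes: 0:vx, 1:vx, 2:vx, 4:vx, 7:tri, 10:tri, 11:vx, 12:vx, 13:vx, 14:tri, 15:tri, 16:tri, 17:tri
edges: (7,1,c); (7,2,c); (7,4,c); (10,1,c); (10,2,c); (10,4,c); (14,1,c); (14,11,c); (14,13,c); (15,4,c); (15,11,c); (15,12,c); (16,2,c); (16,12,c); (16,13,c); (17,11,c); (17,12,c); (17,13,c)


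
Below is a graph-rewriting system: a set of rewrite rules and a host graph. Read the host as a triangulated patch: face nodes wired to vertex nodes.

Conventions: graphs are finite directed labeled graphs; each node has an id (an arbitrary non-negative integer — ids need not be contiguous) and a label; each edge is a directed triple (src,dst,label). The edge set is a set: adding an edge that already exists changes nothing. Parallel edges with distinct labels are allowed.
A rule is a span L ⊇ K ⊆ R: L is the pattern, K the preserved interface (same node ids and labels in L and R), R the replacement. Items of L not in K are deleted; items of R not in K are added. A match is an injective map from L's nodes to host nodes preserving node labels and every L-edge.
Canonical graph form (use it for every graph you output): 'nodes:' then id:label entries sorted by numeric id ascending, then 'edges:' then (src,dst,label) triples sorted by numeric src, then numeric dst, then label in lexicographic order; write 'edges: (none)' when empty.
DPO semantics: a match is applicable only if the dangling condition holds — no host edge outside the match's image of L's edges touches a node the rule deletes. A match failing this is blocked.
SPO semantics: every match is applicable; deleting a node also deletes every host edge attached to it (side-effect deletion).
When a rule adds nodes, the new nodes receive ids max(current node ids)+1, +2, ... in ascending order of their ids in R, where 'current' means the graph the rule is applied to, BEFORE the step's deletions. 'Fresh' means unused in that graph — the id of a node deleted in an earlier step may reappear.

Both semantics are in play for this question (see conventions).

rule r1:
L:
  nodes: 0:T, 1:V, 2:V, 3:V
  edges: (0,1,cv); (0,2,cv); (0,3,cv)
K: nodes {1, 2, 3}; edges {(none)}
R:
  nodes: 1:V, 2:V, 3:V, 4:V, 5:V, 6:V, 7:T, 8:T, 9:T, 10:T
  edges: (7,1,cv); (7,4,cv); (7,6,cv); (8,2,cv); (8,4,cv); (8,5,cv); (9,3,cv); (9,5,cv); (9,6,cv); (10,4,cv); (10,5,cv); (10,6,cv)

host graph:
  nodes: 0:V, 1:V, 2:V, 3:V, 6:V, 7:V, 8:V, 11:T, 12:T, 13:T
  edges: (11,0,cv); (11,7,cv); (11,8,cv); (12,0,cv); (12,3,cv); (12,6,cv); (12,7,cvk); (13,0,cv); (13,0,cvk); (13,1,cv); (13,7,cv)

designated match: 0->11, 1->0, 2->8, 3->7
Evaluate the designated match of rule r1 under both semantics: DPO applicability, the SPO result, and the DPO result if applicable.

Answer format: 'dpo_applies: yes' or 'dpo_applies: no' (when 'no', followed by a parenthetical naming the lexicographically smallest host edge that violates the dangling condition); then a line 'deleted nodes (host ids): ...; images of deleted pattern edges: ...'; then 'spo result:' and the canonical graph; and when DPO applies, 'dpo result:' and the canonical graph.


dpo_applies: yes
deleted nodes (host ids): 11; images of deleted pattern edges: (11,0,cv); (11,7,cv); (11,8,cv)
spo result:
nodes: 0:V, 1:V, 2:V, 3:V, 6:V, 7:V, 8:V, 12:T, 13:T, 14:V, 15:V, 16:V, 17:T, 18:T, 19:T, 20:T
edges: (12,0,cv); (12,3,cv); (12,6,cv); (12,7,cvk); (13,0,cv); (13,0,cvk); (13,1,cv); (13,7,cv); (17,0,cv); (17,14,cv); (17,16,cv); (18,8,cv); (18,14,cv); (18,15,cv); (19,7,cv); (19,15,cv); (19,16,cv); (20,14,cv); (20,15,cv); (20,16,cv)
dpo result:
nodes: 0:V, 1:V, 2:V, 3:V, 6:V, 7:V, 8:V, 12:T, 13:T, 14:V, 15:V, 16:V, 17:T, 18:T, 19:T, 20:T
edges: (12,0,cv); (12,3,cv); (12,6,cv); (12,7,cvk); (13,0,cv); (13,0,cvk); (13,1,cv); (13,7,cv); (17,0,cv); (17,14,cv); (17,16,cv); (18,8,cv); (18,14,cv); (18,15,cv); (19,7,cv); (19,15,cv); (19,16,cv); (20,14,cv); (20,15,cv); (20,16,cv)


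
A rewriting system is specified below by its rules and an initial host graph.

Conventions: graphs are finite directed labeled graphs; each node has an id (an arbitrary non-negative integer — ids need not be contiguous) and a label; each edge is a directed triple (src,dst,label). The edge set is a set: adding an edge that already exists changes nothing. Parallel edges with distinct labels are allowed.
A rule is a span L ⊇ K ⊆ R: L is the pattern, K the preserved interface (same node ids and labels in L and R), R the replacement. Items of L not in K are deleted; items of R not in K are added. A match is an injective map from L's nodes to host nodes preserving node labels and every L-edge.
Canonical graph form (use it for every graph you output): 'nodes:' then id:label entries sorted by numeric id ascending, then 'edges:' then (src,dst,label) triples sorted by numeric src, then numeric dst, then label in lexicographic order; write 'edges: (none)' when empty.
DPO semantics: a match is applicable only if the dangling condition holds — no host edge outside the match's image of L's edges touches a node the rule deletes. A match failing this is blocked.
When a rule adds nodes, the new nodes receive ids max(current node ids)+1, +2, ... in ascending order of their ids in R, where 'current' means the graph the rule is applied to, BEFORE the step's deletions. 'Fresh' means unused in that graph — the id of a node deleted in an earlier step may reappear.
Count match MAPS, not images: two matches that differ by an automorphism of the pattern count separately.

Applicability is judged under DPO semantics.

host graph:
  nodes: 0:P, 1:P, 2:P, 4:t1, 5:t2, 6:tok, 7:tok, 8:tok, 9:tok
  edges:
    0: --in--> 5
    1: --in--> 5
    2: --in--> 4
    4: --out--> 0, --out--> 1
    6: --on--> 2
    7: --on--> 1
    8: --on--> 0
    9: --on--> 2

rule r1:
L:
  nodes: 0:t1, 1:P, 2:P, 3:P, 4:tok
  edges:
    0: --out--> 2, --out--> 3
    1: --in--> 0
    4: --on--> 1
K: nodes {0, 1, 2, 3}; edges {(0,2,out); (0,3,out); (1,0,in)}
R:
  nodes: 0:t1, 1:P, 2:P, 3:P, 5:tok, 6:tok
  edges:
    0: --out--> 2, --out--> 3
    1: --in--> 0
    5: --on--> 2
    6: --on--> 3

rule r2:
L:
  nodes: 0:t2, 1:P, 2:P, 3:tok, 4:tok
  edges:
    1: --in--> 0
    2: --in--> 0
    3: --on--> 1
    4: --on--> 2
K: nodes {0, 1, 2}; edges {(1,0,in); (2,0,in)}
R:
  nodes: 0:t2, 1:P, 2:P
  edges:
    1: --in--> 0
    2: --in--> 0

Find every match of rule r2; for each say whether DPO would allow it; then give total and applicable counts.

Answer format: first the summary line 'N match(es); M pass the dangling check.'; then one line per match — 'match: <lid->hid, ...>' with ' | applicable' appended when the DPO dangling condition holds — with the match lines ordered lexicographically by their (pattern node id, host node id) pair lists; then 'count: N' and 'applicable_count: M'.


2 match(es); 2 pass the dangling check.
match: 0->5, 1->0, 2->1, 3->8, 4->7 | applicable
match: 0->5, 1->1, 2->0, 3->7, 4->8 | applicable
count: 2
applicable_count: 2
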